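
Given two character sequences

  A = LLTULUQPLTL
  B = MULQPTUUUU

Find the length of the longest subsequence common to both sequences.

5

Let dp[i][j] be the LCS length of the first i characters of A and the first j characters of B. dp[i][j] = dp[i-1][j-1]+1 when the i-th and j-th characters match, else max(dp[i-1][j], dp[i][j-1]).
    ·  M  U  L  Q  P  T  U  U  U  U
 ·  0  0  0  0  0  0  0  0  0  0  0
 L  0  0  0  1  1  1  1  1  1  1  1
 L  0  0  0  1  1  1  1  1  1  1  1
 T  0  0  0  1  1  1  2  2  2  2  2
 U  0  0  1  1  1  1  2  3  3  3  3
 L  0  0  1  2  2  2  2  3  3  3  3
 U  0  0  1  2  2  2  2  3  4  4  4
 Q  0  0  1  2  3  3  3  3  4  4  4
 P  0  0  1  2  3  4  4  4  4  4  4
 L  0  0  1  2  3  4  4  4  4  4  4
 T  0  0  1  2  3  4  5  5  5  5  5
 L  0  0  1  2  3  4  5  5  5  5  5
dp[11][10] = 5. One LCS (by backtracking along matches): ULQPT.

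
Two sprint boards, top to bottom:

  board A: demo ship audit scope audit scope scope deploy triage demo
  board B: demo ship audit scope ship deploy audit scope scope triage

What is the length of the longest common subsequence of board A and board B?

8

Match demo [1,1] → ship [2,2] → audit [3,3] → scope [4,4] → audit [5,7] → scope [6,8] → scope [7,9] → triage [9,10] — 8 tasks in the same relative order in both, and the DP table's final entry dp[10][10] is also 8, so no common subsequence is longer.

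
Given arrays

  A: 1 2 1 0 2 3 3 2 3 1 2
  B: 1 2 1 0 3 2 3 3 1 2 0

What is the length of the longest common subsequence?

Pick 1 at A[1]=B[1], 2 at A[2]=B[2], 1 at A[3]=B[3], 0 at A[4]=B[4], 2 at A[5]=B[6], 3 at A[7]=B[7], 3 at A[9]=B[8], 1 at A[10]=B[9], 2 at A[11]=B[10]; all 9 values appear in both, in order. dp[11][11] = 9 confirms this is the maximum.

9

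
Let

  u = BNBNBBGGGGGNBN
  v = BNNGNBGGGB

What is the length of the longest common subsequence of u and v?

Let dp[i][j] be the LCS length of the first i characters of u and the first j characters of v. dp[i][j] = dp[i-1][j-1]+1 when the i-th and j-th characters match, else max(dp[i-1][j], dp[i][j-1]).
    ·  B  N  N  G  N  B  G  G  G  B
 ·  0  0  0  0  0  0  0  0  0  0  0
 B  0  1  1  1  1  1  1  1  1  1  1
 N  0  1  2  2  2  2  2  2  2  2  2
 B  0  1  2  2  2  2  3  3  3  3  3
 N  0  1  2  3  3  3  3  3  3  3  3
 B  0  1  2  3  3  3  4  4  4  4  4
 B  0  1  2  3  3  3  4  4  4  4  5
 G  0  1  2  3  4  4  4  5  5  5  5
 G  0  1  2  3  4  4  4  5  6  6  6
 G  0  1  2  3  4  4  4  5  6  7  7
 G  0  1  2  3  4  4  4  5  6  7  7
 G  0  1  2  3  4  4  4  5  6  7  7
 N  0  1  2  3  4  5  5  5  6  7  7
 B  0  1  2  3  4  5  6  6  6  7  8
 N  0  1  2  3  4  5  6  6  6  7  8
dp[14][10] = 8. One LCS (by backtracking along matches): BNNBGGGB.

8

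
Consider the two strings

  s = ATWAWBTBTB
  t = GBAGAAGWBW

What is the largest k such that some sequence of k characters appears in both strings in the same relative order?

Taking A at s[1]=t[5]; then A at s[4]=t[6]; then W at s[5]=t[8]; then B at s[6]=t[9] gives a common subsequence of length 4. The LCS DP gives dp[10][10] = 4, so this is optimal.

4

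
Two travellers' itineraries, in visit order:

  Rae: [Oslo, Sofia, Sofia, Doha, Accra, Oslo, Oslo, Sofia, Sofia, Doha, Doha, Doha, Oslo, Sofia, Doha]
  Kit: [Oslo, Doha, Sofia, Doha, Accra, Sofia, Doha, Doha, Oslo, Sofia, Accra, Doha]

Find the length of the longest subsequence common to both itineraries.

10

Pick Oslo (Rae #1, Kit #1), then Sofia (Rae #3, Kit #3), then Doha (Rae #4, Kit #4), then Accra (Rae #5, Kit #5), then Sofia (Rae #9, Kit #6), then Doha (Rae #11, Kit #7), then Doha (Rae #12, Kit #8), then Oslo (Rae #13, Kit #9), then Sofia (Rae #14, Kit #10), then Doha (Rae #15, Kit #12); all 10 stops appear in both, in order. The LCS DP gives dp[15][12] = 10, so this is optimal.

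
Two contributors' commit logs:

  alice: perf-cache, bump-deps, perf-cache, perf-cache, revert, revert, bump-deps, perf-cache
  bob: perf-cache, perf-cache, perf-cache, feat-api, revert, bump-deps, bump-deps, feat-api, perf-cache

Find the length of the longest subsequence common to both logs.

6

One common subsequence of length 6: perf-cache [1,1], then perf-cache [3,2], then perf-cache [4,3], then revert [5,5], then bump-deps [7,7], then perf-cache [8,9]. dp[8][9] = 6 confirms this is the maximum.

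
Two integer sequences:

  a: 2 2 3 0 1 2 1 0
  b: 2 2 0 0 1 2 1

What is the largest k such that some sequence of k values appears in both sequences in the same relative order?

6

Let dp[i][j] be the LCS length of the first i values of a and the first j values of b. dp[i][j] = dp[i-1][j-1]+1 when the i-th and j-th values match, else max(dp[i-1][j], dp[i][j-1]).
    ·  2  2  0  0  1  2  1
 ·  0  0  0  0  0  0  0  0
 2  0  1  1  1  1  1  1  1
 2  0  1  2  2  2  2  2  2
 3  0  1  2  2  2  2  2  2
 0  0  1  2  3  3  3  3  3
 1  0  1  2  3  3  4  4  4
 2  0  1  2  3  3  4  5  5
 1  0  1  2  3  3  4  5  6
 0  0  1  2  3  4  4  5  6
dp[8][7] = 6. One LCS (by backtracking along matches): 2, 2, 0, 1, 2, 1.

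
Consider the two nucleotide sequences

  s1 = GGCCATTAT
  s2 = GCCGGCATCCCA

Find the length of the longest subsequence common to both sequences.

6

Taking G (s1 #1, s2 #4), G (s1 #2, s2 #5), C (s1 #4, s2 #6), A (s1 #5, s2 #7), T (s1 #6, s2 #8), A (s1 #8, s2 #12) gives a common subsequence of length 6. The LCS DP gives dp[9][12] = 6, so this is optimal.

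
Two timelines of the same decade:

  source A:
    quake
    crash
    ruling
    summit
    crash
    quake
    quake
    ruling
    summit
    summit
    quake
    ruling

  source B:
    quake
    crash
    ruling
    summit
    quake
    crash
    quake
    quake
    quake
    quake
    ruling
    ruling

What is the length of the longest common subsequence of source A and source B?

9

One common subsequence of length 9: quake [1,1], crash [2,2], ruling [3,3], summit [4,4], crash [5,6], quake [6,9], quake [7,10], ruling [8,11], ruling [12,12]. The LCS DP gives dp[12][12] = 9, so this is optimal.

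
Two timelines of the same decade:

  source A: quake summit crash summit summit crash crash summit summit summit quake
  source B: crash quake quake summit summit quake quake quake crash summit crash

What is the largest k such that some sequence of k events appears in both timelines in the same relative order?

5

One common subsequence of length 5: quake at source A[1]=source B[3], summit at source A[2]=source B[5], crash at source A[3]=source B[9], summit at source A[5]=source B[10], crash at source A[7]=source B[11]. dp[11][11] = 5 confirms this is the maximum.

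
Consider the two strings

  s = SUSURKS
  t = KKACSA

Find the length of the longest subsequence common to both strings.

Let dp[i][j] be the LCS length of the first i characters of s and the first j characters of t. dp[i][j] = dp[i-1][j-1]+1 when the i-th and j-th characters match, else max(dp[i-1][j], dp[i][j-1]).
    ·  K  K  A  C  S  A
 ·  0  0  0  0  0  0  0
 S  0  0  0  0  0  1  1
 U  0  0  0  0  0  1  1
 S  0  0  0  0  0  1  1
 U  0  0  0  0  0  1  1
 R  0  0  0  0  0  1  1
 K  0  1  1  1  1  1  1
 S  0  1  1  1  1  2  2
dp[7][6] = 2. One LCS (by backtracking along matches): KS.

2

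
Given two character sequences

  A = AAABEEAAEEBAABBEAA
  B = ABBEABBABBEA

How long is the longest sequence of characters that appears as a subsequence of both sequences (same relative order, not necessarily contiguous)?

10

Match A [1,1]; then B [4,3]; then E [6,4]; then A [7,5]; then B [11,7]; then A [13,8]; then B [14,9]; then B [15,10]; then E [16,11]; then A [18,12] — 10 characters in the same relative order in both. The LCS DP gives dp[18][12] = 10, so this is optimal.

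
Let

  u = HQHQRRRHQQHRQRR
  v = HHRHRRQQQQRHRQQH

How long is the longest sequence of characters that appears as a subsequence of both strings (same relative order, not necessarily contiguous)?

10

Taking H [1,1]; then H [3,2]; then R [5,3]; then R [6,5]; then R [7,6]; then Q [9,9]; then Q [10,10]; then H [11,12]; then R [12,13]; then Q [13,15] gives a common subsequence of length 10. The LCS DP gives dp[15][16] = 10, so this is optimal.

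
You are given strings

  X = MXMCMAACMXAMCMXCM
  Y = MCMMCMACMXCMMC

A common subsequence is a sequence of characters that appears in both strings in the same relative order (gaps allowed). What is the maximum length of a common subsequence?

11

One common subsequence of length 11: M (X #1, Y #3), then M (X #3, Y #4), then C (X #4, Y #5), then M (X #5, Y #6), then A (X #7, Y #7), then C (X #8, Y #8), then M (X #9, Y #9), then X (X #10, Y #10), then M (X #12, Y #12), then M (X #14, Y #13), then C (X #16, Y #14). dp[17][14] = 11 confirms this is the maximum.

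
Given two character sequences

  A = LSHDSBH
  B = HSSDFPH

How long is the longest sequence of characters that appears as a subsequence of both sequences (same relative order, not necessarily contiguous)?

3

Let dp[i][j] be the LCS length of the first i characters of A and the first j characters of B. dp[i][j] = dp[i-1][j-1]+1 when the i-th and j-th characters match, else max(dp[i-1][j], dp[i][j-1]).
    ·  H  S  S  D  F  P  H
 ·  0  0  0  0  0  0  0  0
 L  0  0  0  0  0  0  0  0
 S  0  0  1  1  1  1  1  1
 H  0  1  1  1  1  1  1  2
 D  0  1  1  1  2  2  2  2
 S  0  1  2  2  2  2  2  2
 B  0  1  2  2  2  2  2  2
 H  0  1  2  2  2  2  2  3
dp[7][7] = 3. One LCS (by backtracking along matches): SDH.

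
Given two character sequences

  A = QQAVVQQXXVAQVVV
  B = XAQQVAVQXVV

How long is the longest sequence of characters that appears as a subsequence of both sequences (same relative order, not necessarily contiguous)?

Pick Q (A #1, B #3) → Q (A #2, B #4) → A (A #3, B #6) → V (A #5, B #7) → Q (A #7, B #8) → X (A #9, B #9) → V (A #14, B #10) → V (A #15, B #11); all 8 characters appear in both, in order, and the DP table's final entry dp[15][11] is also 8, so no common subsequence is longer.

8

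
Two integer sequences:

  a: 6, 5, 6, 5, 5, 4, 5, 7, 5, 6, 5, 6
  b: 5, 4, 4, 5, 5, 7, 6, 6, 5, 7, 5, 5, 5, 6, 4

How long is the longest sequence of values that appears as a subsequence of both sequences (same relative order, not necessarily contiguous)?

8

Match 5 at a[2]=b[1], 5 at a[4]=b[4], 5 at a[5]=b[5], 5 at a[7]=b[9], 7 at a[8]=b[10], 5 at a[9]=b[12], 5 at a[11]=b[13], 6 at a[12]=b[14] — 8 values in the same relative order in both. dp[12][15] = 8 confirms this is the maximum.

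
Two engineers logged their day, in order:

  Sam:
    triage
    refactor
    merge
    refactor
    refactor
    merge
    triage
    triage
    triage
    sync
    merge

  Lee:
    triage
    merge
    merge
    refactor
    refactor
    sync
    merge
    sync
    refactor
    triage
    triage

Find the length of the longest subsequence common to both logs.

7

Match triage (Sam #1, Lee #1); then merge (Sam #3, Lee #3); then refactor (Sam #4, Lee #4); then refactor (Sam #5, Lee #5); then merge (Sam #6, Lee #7); then triage (Sam #8, Lee #10); then triage (Sam #9, Lee #11) — 7 tasks in the same relative order in both, and the DP table's final entry dp[11][11] is also 7, so no common subsequence is longer.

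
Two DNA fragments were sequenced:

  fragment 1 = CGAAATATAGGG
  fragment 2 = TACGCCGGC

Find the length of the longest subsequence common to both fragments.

One common subsequence of length 5: T (fragment 1 #6, fragment 2 #1); then A (fragment 1 #7, fragment 2 #2); then G (fragment 1 #10, fragment 2 #4); then G (fragment 1 #11, fragment 2 #7); then G (fragment 1 #12, fragment 2 #8). The LCS DP gives dp[12][9] = 5, so this is optimal.

5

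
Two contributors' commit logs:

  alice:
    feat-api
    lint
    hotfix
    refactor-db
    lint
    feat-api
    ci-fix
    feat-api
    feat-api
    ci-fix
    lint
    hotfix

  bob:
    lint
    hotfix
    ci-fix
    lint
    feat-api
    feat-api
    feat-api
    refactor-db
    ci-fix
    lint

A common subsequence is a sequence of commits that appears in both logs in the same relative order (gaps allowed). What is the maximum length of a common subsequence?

Taking lint [2,1] → hotfix [3,2] → lint [5,4] → feat-api [6,5] → feat-api [8,6] → feat-api [9,7] → ci-fix [10,9] → lint [11,10] gives a common subsequence of length 8. Since dp[12][10] = 8, nothing longer is possible.

8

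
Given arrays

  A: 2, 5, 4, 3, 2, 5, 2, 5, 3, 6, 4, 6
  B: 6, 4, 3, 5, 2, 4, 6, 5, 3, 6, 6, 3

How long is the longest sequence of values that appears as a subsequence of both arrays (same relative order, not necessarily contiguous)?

8

One common subsequence of length 8: 4 (A #3, B #2), then 3 (A #4, B #3), then 5 (A #6, B #4), then 2 (A #7, B #5), then 5 (A #8, B #8), then 3 (A #9, B #9), then 6 (A #10, B #10), then 6 (A #12, B #11). dp[12][12] = 8 confirms this is the maximum.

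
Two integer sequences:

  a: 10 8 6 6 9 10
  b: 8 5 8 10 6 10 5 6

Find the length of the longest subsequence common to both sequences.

Match 10 [1,4], 6 [3,5], 6 [4,8] — 3 values in the same relative order in both. Since dp[6][8] = 3, nothing longer is possible.

3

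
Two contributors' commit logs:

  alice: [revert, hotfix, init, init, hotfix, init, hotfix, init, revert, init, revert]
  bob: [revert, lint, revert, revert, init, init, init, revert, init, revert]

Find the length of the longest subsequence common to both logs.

Pick revert at alice[1]=bob[4], then init at alice[4]=bob[5], then init at alice[6]=bob[6], then init at alice[8]=bob[7], then revert at alice[9]=bob[8], then init at alice[10]=bob[9], then revert at alice[11]=bob[10]; all 7 commits appear in both, in order, and the DP table's final entry dp[11][10] is also 7, so no common subsequence is longer.

7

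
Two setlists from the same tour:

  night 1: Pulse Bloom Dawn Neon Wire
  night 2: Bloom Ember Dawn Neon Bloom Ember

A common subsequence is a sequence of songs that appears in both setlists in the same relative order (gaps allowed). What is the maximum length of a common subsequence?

One common subsequence of length 3: Bloom (night 1 #2, night 2 #1), then Dawn (night 1 #3, night 2 #3), then Neon (night 1 #4, night 2 #4). dp[5][6] = 3 confirms this is the maximum.

3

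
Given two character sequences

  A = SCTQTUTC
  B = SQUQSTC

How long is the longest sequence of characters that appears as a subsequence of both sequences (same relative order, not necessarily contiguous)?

Taking S at A[1]=B[1], then Q at A[4]=B[2], then U at A[6]=B[3], then T at A[7]=B[6], then C at A[8]=B[7] gives a common subsequence of length 5. The LCS DP gives dp[8][7] = 5, so this is optimal.

5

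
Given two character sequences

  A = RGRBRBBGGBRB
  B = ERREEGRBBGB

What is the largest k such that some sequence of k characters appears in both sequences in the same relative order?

Let dp[i][j] be the LCS length of the first i characters of A and the first j characters of B. dp[i][j] = dp[i-1][j-1]+1 when the i-th and j-th characters match, else max(dp[i-1][j], dp[i][j-1]).
    ·  E  R  R  E  E  G  R  B  B  G  B
 ·  0  0  0  0  0  0  0  0  0  0  0  0
 R  0  0  1  1  1  1  1  1  1  1  1  1
 G  0  0  1  1  1  1  2  2  2  2  2  2
 R  0  0  1  2  2  2  2  3  3  3  3  3
 B  0  0  1  2  2  2  2  3  4  4  4  4
 R  0  0  1  2  2  2  2  3  4  4  4  4
 B  0  0  1  2  2  2  2  3  4  5  5  5
 B  0  0  1  2  2  2  2  3  4  5  5  6
 G  0  0  1  2  2  2  3  3  4  5  6  6
 G  0  0  1  2  2  2  3  3  4  5  6  6
 B  0  0  1  2  2  2  3  3  4  5  6  7
 R  0  0  1  2  2  2  3  4  4  5  6  7
 B  0  0  1  2  2  2  3  4  5  5  6  7
dp[12][11] = 7. One LCS (by backtracking along matches): RGRBBGB.

7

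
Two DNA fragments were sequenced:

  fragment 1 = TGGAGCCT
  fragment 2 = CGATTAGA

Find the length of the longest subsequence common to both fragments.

3

Taking T at fragment 1[1]=fragment 2[5] → G at fragment 1[3]=fragment 2[7] → A at fragment 1[4]=fragment 2[8] gives a common subsequence of length 3. Since dp[8][8] = 3, nothing longer is possible.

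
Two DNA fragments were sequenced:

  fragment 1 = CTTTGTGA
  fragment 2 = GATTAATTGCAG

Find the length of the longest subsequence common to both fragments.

One common subsequence of length 6: T [2,3], T [3,4], T [4,7], T [6,8], G [7,9], A [8,11]. Since dp[8][12] = 6, nothing longer is possible.

6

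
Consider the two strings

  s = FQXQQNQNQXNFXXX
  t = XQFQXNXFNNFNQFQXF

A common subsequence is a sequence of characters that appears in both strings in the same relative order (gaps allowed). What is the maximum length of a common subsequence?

8

Taking F (s #1, t #3), Q (s #2, t #4), X (s #3, t #7), N (s #6, t #12), Q (s #7, t #13), Q (s #9, t #15), X (s #10, t #16), F (s #12, t #17) gives a common subsequence of length 8. dp[15][17] = 8 confirms this is the maximum.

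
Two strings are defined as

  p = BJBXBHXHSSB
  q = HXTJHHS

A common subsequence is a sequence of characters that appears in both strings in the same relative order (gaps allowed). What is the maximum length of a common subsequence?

Let dp[i][j] be the LCS length of the first i characters of p and the first j characters of q. dp[i][j] = dp[i-1][j-1]+1 when the i-th and j-th characters match, else max(dp[i-1][j], dp[i][j-1]).
    ·  H  X  T  J  H  H  S
 ·  0  0  0  0  0  0  0  0
 B  0  0  0  0  0  0  0  0
 J  0  0  0  0  1  1  1  1
 B  0  0  0  0  1  1  1  1
 X  0  0  1  1  1  1  1  1
 B  0  0  1  1  1  1  1  1
 H  0  1  1  1  1  2  2  2
 X  0  1  2  2  2  2  2  2
 H  0  1  2  2  2  3  3  3
 S  0  1  2  2  2  3  3  4
 S  0  1  2  2  2  3  3  4
 B  0  1  2  2  2  3  3  4
dp[11][7] = 4. One LCS (by backtracking along matches): JHHS.

4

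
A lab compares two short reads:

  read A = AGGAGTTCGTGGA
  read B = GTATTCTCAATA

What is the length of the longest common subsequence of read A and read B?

Match G (read A #2, read B #1) → A (read A #4, read B #3) → T (read A #6, read B #5) → T (read A #7, read B #7) → C (read A #8, read B #8) → T (read A #10, read B #11) → A (read A #13, read B #12) — 7 bases in the same relative order in both, and the DP table's final entry dp[13][12] is also 7, so no common subsequence is longer.

7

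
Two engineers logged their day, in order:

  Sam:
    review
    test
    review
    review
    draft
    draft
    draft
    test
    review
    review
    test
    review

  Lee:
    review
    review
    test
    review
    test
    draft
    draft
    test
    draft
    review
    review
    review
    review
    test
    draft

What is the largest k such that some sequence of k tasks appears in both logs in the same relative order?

9

Taking review [1,2], then test [2,3], then review [3,4], then draft [5,6], then draft [6,7], then draft [7,9], then review [9,12], then review [10,13], then test [11,14] gives a common subsequence of length 9, and the DP table's final entry dp[12][15] is also 9, so no common subsequence is longer.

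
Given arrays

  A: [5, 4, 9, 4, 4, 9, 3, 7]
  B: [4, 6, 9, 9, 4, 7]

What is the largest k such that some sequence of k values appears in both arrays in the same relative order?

Pick 4 at A[2]=B[1], then 9 at A[3]=B[4], then 4 at A[5]=B[5], then 7 at A[8]=B[6]; all 4 values appear in both, in order, and the DP table's final entry dp[8][6] is also 4, so no common subsequence is longer.

4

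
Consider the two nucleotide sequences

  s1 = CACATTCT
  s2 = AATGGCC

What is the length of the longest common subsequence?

One common subsequence of length 4: A [2,1], A [4,2], T [5,3], C [7,7]. The LCS DP gives dp[8][7] = 4, so this is optimal.

4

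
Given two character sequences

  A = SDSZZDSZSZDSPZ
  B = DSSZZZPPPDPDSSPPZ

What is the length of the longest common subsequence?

9

Taking S [1,2]; then S [3,3]; then Z [4,5]; then Z [5,6]; then D [6,12]; then S [7,13]; then S [9,14]; then P [13,16]; then Z [14,17] gives a common subsequence of length 9, and the DP table's final entry dp[14][17] is also 9, so no common subsequence is longer.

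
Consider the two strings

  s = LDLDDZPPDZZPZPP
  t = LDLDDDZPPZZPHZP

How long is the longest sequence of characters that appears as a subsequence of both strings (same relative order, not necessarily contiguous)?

Pick L [1,1], D [2,2], L [3,3], D [4,5], D [5,6], Z [6,7], P [7,8], P [8,9], Z [10,10], Z [11,11], P [12,12], Z [13,14], P [15,15]; all 13 characters appear in both, in order, and the DP table's final entry dp[15][15] is also 13, so no common subsequence is longer.

13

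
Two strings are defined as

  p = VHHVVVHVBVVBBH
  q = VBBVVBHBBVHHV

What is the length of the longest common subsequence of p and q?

Match V at p[1]=q[1], V at p[4]=q[4], V at p[5]=q[5], H at p[7]=q[7], B at p[9]=q[9], V at p[10]=q[10], V at p[11]=q[13] — 7 characters in the same relative order in both. Since dp[14][13] = 7, nothing longer is possible.

7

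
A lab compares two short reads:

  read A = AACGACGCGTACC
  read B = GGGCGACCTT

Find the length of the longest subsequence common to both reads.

7

Match G (read A #4, read B #2), G (read A #7, read B #3), C (read A #8, read B #4), G (read A #9, read B #5), A (read A #11, read B #6), C (read A #12, read B #7), C (read A #13, read B #8) — 7 bases in the same relative order in both. The LCS DP gives dp[13][10] = 7, so this is optimal.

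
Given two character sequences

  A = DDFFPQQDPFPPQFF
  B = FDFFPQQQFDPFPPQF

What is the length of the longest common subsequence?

Pick D (A #2, B #2), F (A #3, B #3), F (A #4, B #4), P (A #5, B #5), Q (A #6, B #7), Q (A #7, B #8), D (A #8, B #10), P (A #9, B #11), F (A #10, B #12), P (A #11, B #13), P (A #12, B #14), Q (A #13, B #15), F (A #15, B #16); all 13 characters appear in both, in order. The LCS DP gives dp[15][16] = 13, so this is optimal.

13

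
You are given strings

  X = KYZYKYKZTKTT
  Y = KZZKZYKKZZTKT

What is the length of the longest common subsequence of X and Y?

9

Taking K [1,4], Z [3,5], Y [4,6], K [5,7], K [7,8], Z [8,10], T [9,11], K [10,12], T [12,13] gives a common subsequence of length 9. The LCS DP gives dp[12][13] = 9, so this is optimal.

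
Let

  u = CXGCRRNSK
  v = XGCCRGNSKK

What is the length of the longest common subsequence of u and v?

7

Match X (u #2, v #1), then G (u #3, v #2), then C (u #4, v #4), then R (u #5, v #5), then N (u #7, v #7), then S (u #8, v #8), then K (u #9, v #10) — 7 characters in the same relative order in both. Since dp[9][10] = 7, nothing longer is possible.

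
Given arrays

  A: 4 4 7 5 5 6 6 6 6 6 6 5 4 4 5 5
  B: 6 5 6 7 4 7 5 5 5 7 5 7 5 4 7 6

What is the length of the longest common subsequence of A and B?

Match 4 (A #2, B #5), 7 (A #3, B #6), 5 (A #4, B #7), 5 (A #5, B #8), 5 (A #12, B #9), 5 (A #15, B #11), 5 (A #16, B #13) — 7 values in the same relative order in both. Since dp[16][16] = 7, nothing longer is possible.

7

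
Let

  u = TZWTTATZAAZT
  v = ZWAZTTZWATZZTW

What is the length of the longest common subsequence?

Match Z (u #2, v #1), W (u #3, v #2), T (u #4, v #5), T (u #5, v #6), A (u #6, v #9), T (u #7, v #10), Z (u #8, v #11), Z (u #11, v #12), T (u #12, v #13) — 9 characters in the same relative order in both. dp[12][14] = 9 confirms this is the maximum.

9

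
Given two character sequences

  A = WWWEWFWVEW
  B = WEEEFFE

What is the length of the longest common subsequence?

4

Pick W [1,1], E [4,4], F [6,6], E [9,7]; all 4 characters appear in both, in order. dp[10][7] = 4 confirms this is the maximum.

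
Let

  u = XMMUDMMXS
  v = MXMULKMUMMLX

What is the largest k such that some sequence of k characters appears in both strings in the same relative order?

One common subsequence of length 7: X [1,2]; then M [2,3]; then M [3,7]; then U [4,8]; then M [6,9]; then M [7,10]; then X [8,12], and the DP table's final entry dp[9][12] is also 7, so no common subsequence is longer.

7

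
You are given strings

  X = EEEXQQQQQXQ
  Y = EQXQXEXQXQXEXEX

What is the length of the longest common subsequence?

Pick E at X[1]=Y[1], E at X[3]=Y[6], X at X[4]=Y[7], Q at X[5]=Y[8], Q at X[6]=Y[10], X at X[10]=Y[15]; all 6 characters appear in both, in order. Since dp[11][15] = 6, nothing longer is possible.

6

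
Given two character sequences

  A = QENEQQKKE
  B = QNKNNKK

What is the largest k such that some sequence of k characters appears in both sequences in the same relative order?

4

Taking Q [1,1], N [3,5], K [7,6], K [8,7] gives a common subsequence of length 4, and the DP table's final entry dp[9][7] is also 4, so no common subsequence is longer.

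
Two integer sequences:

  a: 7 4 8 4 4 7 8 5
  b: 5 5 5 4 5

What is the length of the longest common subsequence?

Match 4 at a[5]=b[4] → 5 at a[8]=b[5] — 2 values in the same relative order in both. Since dp[8][5] = 2, nothing longer is possible.

2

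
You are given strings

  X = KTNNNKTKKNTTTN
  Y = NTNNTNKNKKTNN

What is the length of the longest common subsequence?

9

Match T at X[2]=Y[2] → N at X[3]=Y[3] → N at X[4]=Y[4] → N at X[5]=Y[6] → K at X[6]=Y[7] → K at X[8]=Y[9] → K at X[9]=Y[10] → N at X[10]=Y[12] → N at X[14]=Y[13] — 9 characters in the same relative order in both. The LCS DP gives dp[14][13] = 9, so this is optimal.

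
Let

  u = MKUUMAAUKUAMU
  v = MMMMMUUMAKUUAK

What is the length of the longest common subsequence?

8

Pick M (u #1, v #5); then U (u #3, v #6); then U (u #4, v #7); then M (u #5, v #8); then A (u #6, v #9); then U (u #8, v #11); then U (u #10, v #12); then A (u #11, v #13); all 8 characters appear in both, in order. dp[13][14] = 8 confirms this is the maximum.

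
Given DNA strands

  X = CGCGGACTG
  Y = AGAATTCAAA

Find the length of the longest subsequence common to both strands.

Let dp[i][j] be the LCS length of the first i bases of X and the first j bases of Y. dp[i][j] = dp[i-1][j-1]+1 when the i-th and j-th bases match, else max(dp[i-1][j], dp[i][j-1]).
    ·  A  G  A  A  T  T  C  A  A  A
 ·  0  0  0  0  0  0  0  0  0  0  0
 C  0  0  0  0  0  0  0  1  1  1  1
 G  0  0  1  1  1  1  1  1  1  1  1
 C  0  0  1  1  1  1  1  2  2  2  2
 G  0  0  1  1  1  1  1  2  2  2  2
 G  0  0  1  1  1  1  1  2  2  2  2
 A  0  1  1  2  2  2  2  2  3  3  3
 C  0  1  1  2  2  2  2  3  3  3  3
 T  0  1  1  2  2  3  3  3  3  3  3
 G  0  1  2  2  2  3  3  3  3  3  3
dp[9][10] = 3. One LCS (by backtracking along matches): GCA.

3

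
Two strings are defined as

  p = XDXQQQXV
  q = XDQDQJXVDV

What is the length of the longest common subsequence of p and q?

Let dp[i][j] be the LCS length of the first i characters of p and the first j characters of q. dp[i][j] = dp[i-1][j-1]+1 when the i-th and j-th characters match, else max(dp[i-1][j], dp[i][j-1]).
    ·  X  D  Q  D  Q  J  X  V  D  V
 ·  0  0  0  0  0  0  0  0  0  0  0
 X  0  1  1  1  1  1  1  1  1  1  1
 D  0  1  2  2  2  2  2  2  2  2  2
 X  0  1  2  2  2  2  2  3  3  3  3
 Q  0  1  2  3  3  3  3  3  3  3  3
 Q  0  1  2  3  3  4  4  4  4  4  4
 Q  0  1  2  3  3  4  4  4  4  4  4
 X  0  1  2  3  3  4  4  5  5  5  5
 V  0  1  2  3  3  4  4  5  6  6  6
dp[8][10] = 6. One LCS (by backtracking along matches): XDQQXV.

6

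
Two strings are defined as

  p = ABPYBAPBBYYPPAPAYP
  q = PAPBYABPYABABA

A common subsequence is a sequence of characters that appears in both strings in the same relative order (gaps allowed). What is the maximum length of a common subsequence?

One common subsequence of length 8: A (p #1, q #6) → B (p #2, q #7) → P (p #3, q #8) → Y (p #4, q #9) → B (p #5, q #11) → A (p #6, q #12) → B (p #9, q #13) → A (p #16, q #14). Since dp[18][14] = 8, nothing longer is possible.

8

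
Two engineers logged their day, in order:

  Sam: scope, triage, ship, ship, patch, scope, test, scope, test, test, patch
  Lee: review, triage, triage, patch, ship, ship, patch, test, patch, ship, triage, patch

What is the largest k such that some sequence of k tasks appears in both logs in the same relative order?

6

One common subsequence of length 6: triage (Sam #2, Lee #3), ship (Sam #3, Lee #5), ship (Sam #4, Lee #6), patch (Sam #5, Lee #7), test (Sam #7, Lee #8), patch (Sam #11, Lee #12), and the DP table's final entry dp[11][12] is also 6, so no common subsequence is longer.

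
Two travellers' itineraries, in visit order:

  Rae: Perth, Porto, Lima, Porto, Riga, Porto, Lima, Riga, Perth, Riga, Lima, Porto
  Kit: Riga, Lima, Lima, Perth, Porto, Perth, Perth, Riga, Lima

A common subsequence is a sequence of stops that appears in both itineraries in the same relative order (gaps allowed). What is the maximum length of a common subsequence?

5

One common subsequence of length 5: Perth at Rae[1]=Kit[4]; then Porto at Rae[2]=Kit[5]; then Perth at Rae[9]=Kit[7]; then Riga at Rae[10]=Kit[8]; then Lima at Rae[11]=Kit[9], and the DP table's final entry dp[12][9] is also 5, so no common subsequence is longer.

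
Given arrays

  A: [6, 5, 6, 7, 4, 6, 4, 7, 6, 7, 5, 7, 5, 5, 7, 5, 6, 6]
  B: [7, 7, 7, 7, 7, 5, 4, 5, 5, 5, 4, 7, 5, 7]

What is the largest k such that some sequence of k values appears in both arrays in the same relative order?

8

Match 7 [4,3]; then 7 [8,4]; then 7 [10,5]; then 5 [11,8]; then 5 [13,9]; then 5 [14,10]; then 7 [15,12]; then 5 [16,13] — 8 values in the same relative order in both. The LCS DP gives dp[18][14] = 8, so this is optimal.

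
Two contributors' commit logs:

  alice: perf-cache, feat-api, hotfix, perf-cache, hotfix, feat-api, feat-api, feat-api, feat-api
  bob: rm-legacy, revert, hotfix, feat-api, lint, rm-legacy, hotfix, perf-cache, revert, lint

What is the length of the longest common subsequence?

3

Match feat-api (alice #2, bob #4), then hotfix (alice #3, bob #7), then perf-cache (alice #4, bob #8) — 3 commits in the same relative order in both. dp[9][10] = 3 confirms this is the maximum.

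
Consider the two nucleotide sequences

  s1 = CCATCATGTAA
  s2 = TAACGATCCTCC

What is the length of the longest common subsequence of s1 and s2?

Let dp[i][j] be the LCS length of the first i bases of s1 and the first j bases of s2. dp[i][j] = dp[i-1][j-1]+1 when the i-th and j-th bases match, else max(dp[i-1][j], dp[i][j-1]).
    ·  T  A  A  C  G  A  T  C  C  T  C  C
 ·  0  0  0  0  0  0  0  0  0  0  0  0  0
 C  0  0  0  0  1  1  1  1  1  1  1  1  1
 C  0  0  0  0  1  1  1  1  2  2  2  2  2
 A  0  0  1  1  1  1  2  2  2  2  2  2  2
 T  0  1  1  1  1  1  2  3  3  3  3  3  3
 C  0  1  1  1  2  2  2  3  4  4  4  4  4
 A  0  1  2  2  2  2  3  3  4  4  4  4  4
 T  0  1  2  2  2  2  3  4  4  4  5  5  5
 G  0  1  2  2  2  3  3  4  4  4  5  5  5
 T  0  1  2  2  2  3  3  4  4  4  5  5  5
 A  0  1  2  3  3  3  4  4  4  4  5  5  5
 A  0  1  2  3  3  3  4  4  4  4  5  5  5
dp[11][12] = 5. One LCS (by backtracking along matches): CATCT.

5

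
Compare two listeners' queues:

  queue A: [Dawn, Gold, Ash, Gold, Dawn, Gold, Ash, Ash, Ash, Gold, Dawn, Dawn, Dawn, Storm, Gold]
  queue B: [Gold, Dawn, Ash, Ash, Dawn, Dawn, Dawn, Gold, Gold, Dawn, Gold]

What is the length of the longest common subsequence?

One common subsequence of length 8: Gold at queue A[4]=queue B[1]; then Dawn at queue A[5]=queue B[2]; then Ash at queue A[7]=queue B[3]; then Ash at queue A[8]=queue B[4]; then Dawn at queue A[11]=queue B[6]; then Dawn at queue A[12]=queue B[7]; then Dawn at queue A[13]=queue B[10]; then Gold at queue A[15]=queue B[11], and the DP table's final entry dp[15][11] is also 8, so no common subsequence is longer.

8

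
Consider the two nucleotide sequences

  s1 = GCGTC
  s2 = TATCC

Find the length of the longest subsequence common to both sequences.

Match C at s1[2]=s2[4], C at s1[5]=s2[5] — 2 bases in the same relative order in both. Since dp[5][5] = 2, nothing longer is possible.

2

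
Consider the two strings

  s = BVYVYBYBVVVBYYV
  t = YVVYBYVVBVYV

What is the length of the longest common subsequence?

Pick V (s #2, t #2), V (s #4, t #3), Y (s #5, t #4), B (s #6, t #5), Y (s #7, t #6), V (s #9, t #7), V (s #10, t #8), V (s #11, t #10), Y (s #14, t #11), V (s #15, t #12); all 10 characters appear in both, in order. Since dp[15][12] = 10, nothing longer is possible.

10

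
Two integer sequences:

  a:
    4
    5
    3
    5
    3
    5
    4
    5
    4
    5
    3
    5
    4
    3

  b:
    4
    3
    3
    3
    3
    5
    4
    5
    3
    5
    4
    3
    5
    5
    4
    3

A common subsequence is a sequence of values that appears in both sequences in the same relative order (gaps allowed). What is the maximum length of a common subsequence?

One common subsequence of length 11: 4 at a[1]=b[1]; then 3 at a[3]=b[4]; then 3 at a[5]=b[5]; then 5 at a[6]=b[6]; then 4 at a[7]=b[7]; then 5 at a[8]=b[10]; then 4 at a[9]=b[11]; then 5 at a[10]=b[13]; then 5 at a[12]=b[14]; then 4 at a[13]=b[15]; then 3 at a[14]=b[16]. The LCS DP gives dp[14][16] = 11, so this is optimal.

11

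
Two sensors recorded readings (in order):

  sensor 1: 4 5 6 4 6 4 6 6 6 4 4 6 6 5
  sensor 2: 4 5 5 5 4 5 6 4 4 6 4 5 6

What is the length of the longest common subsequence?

Match 4 [1,5], 5 [2,6], 6 [3,7], 4 [4,8], 4 [6,9], 6 [9,10], 4 [10,11], 6 [13,13] — 8 values in the same relative order in both. dp[14][13] = 8 confirms this is the maximum.

8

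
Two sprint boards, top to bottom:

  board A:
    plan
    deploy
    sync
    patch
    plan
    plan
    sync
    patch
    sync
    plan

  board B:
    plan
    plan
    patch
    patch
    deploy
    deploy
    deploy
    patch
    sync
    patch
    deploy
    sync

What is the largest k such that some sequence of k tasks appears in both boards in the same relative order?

Pick plan [1,2], deploy [2,7], patch [4,8], sync [7,9], patch [8,10], sync [9,12]; all 6 tasks appear in both, in order. The LCS DP gives dp[10][12] = 6, so this is optimal.

6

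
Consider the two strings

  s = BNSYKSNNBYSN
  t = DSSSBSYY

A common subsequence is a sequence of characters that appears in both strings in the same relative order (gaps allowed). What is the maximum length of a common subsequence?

4

One common subsequence of length 4: B at s[1]=t[5], S at s[3]=t[6], Y at s[4]=t[7], Y at s[10]=t[8]. The LCS DP gives dp[12][8] = 4, so this is optimal.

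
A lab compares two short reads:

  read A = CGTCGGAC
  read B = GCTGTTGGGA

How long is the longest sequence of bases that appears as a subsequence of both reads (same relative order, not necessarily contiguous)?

6

Let dp[i][j] be the LCS length of the first i bases of read A and the first j bases of read B. dp[i][j] = dp[i-1][j-1]+1 when the i-th and j-th bases match, else max(dp[i-1][j], dp[i][j-1]).
    ·  G  C  T  G  T  T  G  G  G  A
 ·  0  0  0  0  0  0  0  0  0  0  0
 C  0  0  1  1  1  1  1  1  1  1  1
 G  0  1  1  1  2  2  2  2  2  2  2
 T  0  1  1  2  2  3  3  3  3  3  3
 C  0  1  2  2  2  3  3  3  3  3  3
 G  0  1  2  2  3  3  3  4  4  4  4
 G  0  1  2  2  3  3  3  4  5  5  5
 A  0  1  2  2  3  3  3  4  5  5  6
 C  0  1  2  2  3  3  3  4  5  5  6
dp[8][10] = 6. One LCS (by backtracking along matches): CGTGGA.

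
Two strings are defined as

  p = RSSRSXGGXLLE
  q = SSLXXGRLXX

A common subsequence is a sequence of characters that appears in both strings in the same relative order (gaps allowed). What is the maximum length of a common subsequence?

5

Let dp[i][j] be the LCS length of the first i characters of p and the first j characters of q. dp[i][j] = dp[i-1][j-1]+1 when the i-th and j-th characters match, else max(dp[i-1][j], dp[i][j-1]).
    ·  S  S  L  X  X  G  R  L  X  X
 ·  0  0  0  0  0  0  0  0  0  0  0
 R  0  0  0  0  0  0  0  1  1  1  1
 S  0  1  1  1  1  1  1  1  1  1  1
 S  0  1  2  2  2  2  2  2  2  2  2
 R  0  1  2  2  2  2  2  3  3  3  3
 S  0  1  2  2  2  2  2  3  3  3  3
 X  0  1  2  2  3  3  3  3  3  4  4
 G  0  1  2  2  3  3  4  4  4  4  4
 G  0  1  2  2  3  3  4  4  4  4  4
 X  0  1  2  2  3  4  4  4  4  5  5
 L  0  1  2  3  3  4  4  4  5  5  5
 L  0  1  2  3  3  4  4  4  5  5  5
 E  0  1  2  3  3  4  4  4  5  5  5
dp[12][10] = 5. One LCS (by backtracking along matches): SSRXX.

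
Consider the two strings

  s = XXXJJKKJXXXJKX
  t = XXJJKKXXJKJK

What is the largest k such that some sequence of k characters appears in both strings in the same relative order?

10

Pick X [2,1] → X [3,2] → J [4,3] → J [5,4] → K [6,5] → K [7,6] → X [9,7] → X [10,8] → J [12,11] → K [13,12]; all 10 characters appear in both, in order. Since dp[14][12] = 10, nothing longer is possible.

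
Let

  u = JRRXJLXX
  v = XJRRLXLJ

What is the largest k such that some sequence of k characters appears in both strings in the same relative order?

One common subsequence of length 5: J (u #1, v #2); then R (u #2, v #3); then R (u #3, v #4); then X (u #4, v #6); then J (u #5, v #8). Since dp[8][8] = 5, nothing longer is possible.

5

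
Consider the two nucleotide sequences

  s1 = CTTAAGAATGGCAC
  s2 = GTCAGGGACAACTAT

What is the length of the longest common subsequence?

Pick C (s1 #1, s2 #3), then A (s1 #5, s2 #4), then G (s1 #6, s2 #5), then G (s1 #10, s2 #6), then G (s1 #11, s2 #7), then C (s1 #12, s2 #9), then A (s1 #13, s2 #11), then C (s1 #14, s2 #12); all 8 bases appear in both, in order. Since dp[14][15] = 8, nothing longer is possible.

8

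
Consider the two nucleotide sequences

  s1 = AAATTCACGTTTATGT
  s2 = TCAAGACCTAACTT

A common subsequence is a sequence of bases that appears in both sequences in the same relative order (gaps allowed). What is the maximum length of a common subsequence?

Match A [1,3] → A [2,4] → A [3,6] → C [6,7] → C [8,8] → T [10,9] → A [13,11] → T [14,13] → T [16,14] — 9 bases in the same relative order in both. dp[16][14] = 9 confirms this is the maximum.

9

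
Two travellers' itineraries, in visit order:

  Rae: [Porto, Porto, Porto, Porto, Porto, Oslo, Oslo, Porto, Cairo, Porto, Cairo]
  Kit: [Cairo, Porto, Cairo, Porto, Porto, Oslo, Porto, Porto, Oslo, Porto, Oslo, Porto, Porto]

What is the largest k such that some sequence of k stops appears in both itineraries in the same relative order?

One common subsequence of length 9: Porto (Rae #1, Kit #2); then Porto (Rae #2, Kit #4); then Porto (Rae #3, Kit #5); then Porto (Rae #4, Kit #7); then Porto (Rae #5, Kit #8); then Oslo (Rae #6, Kit #9); then Oslo (Rae #7, Kit #11); then Porto (Rae #8, Kit #12); then Porto (Rae #10, Kit #13). dp[11][13] = 9 confirms this is the maximum.

9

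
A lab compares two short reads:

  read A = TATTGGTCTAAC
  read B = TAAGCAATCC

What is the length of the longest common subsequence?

7

Let dp[i][j] be the LCS length of the first i bases of read A and the first j bases of read B. dp[i][j] = dp[i-1][j-1]+1 when the i-th and j-th bases match, else max(dp[i-1][j], dp[i][j-1]).
    ·  T  A  A  G  C  A  A  T  C  C
 ·  0  0  0  0  0  0  0  0  0  0  0
 T  0  1  1  1  1  1  1  1  1  1  1
 A  0  1  2  2  2  2  2  2  2  2  2
 T  0  1  2  2  2  2  2  2  3  3  3
 T  0  1  2  2  2  2  2  2  3  3  3
 G  0  1  2  2  3  3  3  3  3  3  3
 G  0  1  2  2  3  3  3  3  3  3  3
 T  0  1  2  2  3  3  3  3  4  4  4
 C  0  1  2  2  3  4  4  4  4  5  5
 T  0  1  2  2  3  4  4  4  5  5  5
 A  0  1  2  3  3  4  5  5  5  5  5
 A  0  1  2  3  3  4  5  6  6  6  6
 C  0  1  2  3  3  4  5  6  6  7  7
dp[12][10] = 7. One LCS (by backtracking along matches): TAGCAAC.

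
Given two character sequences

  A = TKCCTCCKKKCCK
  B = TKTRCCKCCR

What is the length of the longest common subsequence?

8

Pick T at A[1]=B[1] → K at A[2]=B[2] → T at A[5]=B[3] → C at A[6]=B[5] → C at A[7]=B[6] → K at A[10]=B[7] → C at A[11]=B[8] → C at A[12]=B[9]; all 8 characters appear in both, in order. Since dp[13][10] = 8, nothing longer is possible.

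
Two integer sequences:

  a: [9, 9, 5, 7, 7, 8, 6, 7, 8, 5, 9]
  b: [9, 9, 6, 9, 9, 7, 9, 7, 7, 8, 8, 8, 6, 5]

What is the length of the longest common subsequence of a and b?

Match 9 [1,5], 9 [2,7], 7 [4,8], 7 [5,9], 8 [6,12], 6 [7,13], 5 [10,14] — 7 values in the same relative order in both. Since dp[11][14] = 7, nothing longer is possible.

7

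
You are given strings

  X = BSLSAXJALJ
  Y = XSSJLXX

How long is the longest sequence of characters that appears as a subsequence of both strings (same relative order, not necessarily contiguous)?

Match S at X[2]=Y[2]; then S at X[4]=Y[3]; then J at X[7]=Y[4]; then L at X[9]=Y[5] — 4 characters in the same relative order in both. The LCS DP gives dp[10][7] = 4, so this is optimal.

4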